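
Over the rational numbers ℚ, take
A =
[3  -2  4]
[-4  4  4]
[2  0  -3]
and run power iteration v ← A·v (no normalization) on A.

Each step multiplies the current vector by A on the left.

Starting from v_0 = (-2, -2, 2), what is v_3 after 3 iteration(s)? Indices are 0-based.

v_0 = (-2, -2, 2).
v_1 = A·v_0 = (6, 8, -10).
v_2 = A·v_1 = (-38, -32, 42).
v_3 = A·v_2 = (118, 192, -202).

v_3 = (118, 192, -202)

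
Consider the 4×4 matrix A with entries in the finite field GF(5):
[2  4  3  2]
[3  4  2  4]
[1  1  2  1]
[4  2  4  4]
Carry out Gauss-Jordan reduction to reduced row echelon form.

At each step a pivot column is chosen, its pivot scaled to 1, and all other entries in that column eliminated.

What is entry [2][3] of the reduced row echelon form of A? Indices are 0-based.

M[2][3] = 4

pivot(0,0)=2: scale R0 → (1, 2, 4, 1)
  clear (1,0): R1 −= (3)R0 → (0, 3, 0, 1)
  clear (2,0): R2 −= (1)R0 → (0, 4, 3, 0)
  clear (3,0): R3 −= (4)R0 → (0, 4, 3, 0)
pivot(1,1)=3: scale R1 → (0, 1, 0, 2)
  clear (0,1): R0 −= (2)R1 → (1, 0, 4, 2)
  clear (2,1): R2 −= (4)R1 → (0, 0, 3, 2)
  clear (3,1): R3 −= (4)R1 → (0, 0, 3, 2)
pivot(2,2)=3: scale R2 → (0, 0, 1, 4)
  clear (0,2): R0 −= (4)R2 → (1, 0, 0, 1)
  clear (3,2): R3 −= (3)R2 → (0, 0, 0, 0)
col 3: no nonzero at/below row 3; advance.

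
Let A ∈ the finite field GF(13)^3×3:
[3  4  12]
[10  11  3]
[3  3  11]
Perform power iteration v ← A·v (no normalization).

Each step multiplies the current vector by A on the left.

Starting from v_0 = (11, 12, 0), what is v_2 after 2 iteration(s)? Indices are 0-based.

v_2 = (11, 0, 12)

v_0 = (11, 12, 0).
v_1 = A·v_0 = (3, 8, 4).
v_2 = A·v_1 = (11, 0, 12).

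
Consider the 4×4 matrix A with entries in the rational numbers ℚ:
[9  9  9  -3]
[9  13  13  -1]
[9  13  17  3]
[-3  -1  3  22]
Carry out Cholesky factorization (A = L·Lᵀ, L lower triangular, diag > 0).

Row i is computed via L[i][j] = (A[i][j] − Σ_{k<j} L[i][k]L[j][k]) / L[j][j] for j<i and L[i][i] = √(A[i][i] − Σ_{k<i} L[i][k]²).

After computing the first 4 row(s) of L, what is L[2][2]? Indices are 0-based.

Step 1: L[0][0] = √(9) = 3.
  L[1][0] = (9) / L[0][0] = 3.
Step 2: L[1][1] = √(4) = 2.
  L[2][0] = (9) / L[0][0] = 3.
  L[2][1] = (4) / L[1][1] = 2.
Step 3: L[2][2] = √(4) = 2.
  L[3][0] = (-3) / L[0][0] = -1.
  L[3][1] = (2) / L[1][1] = 1.
  L[3][2] = (4) / L[2][2] = 2.
Step 4: L[3][3] = √(16) = 4.

L[2][2] = 2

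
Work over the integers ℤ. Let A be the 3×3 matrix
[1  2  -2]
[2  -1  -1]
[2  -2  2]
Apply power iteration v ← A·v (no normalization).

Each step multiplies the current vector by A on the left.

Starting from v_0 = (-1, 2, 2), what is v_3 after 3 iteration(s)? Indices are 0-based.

v_3 = (-9, -30, -18)

v_0 = (-1, 2, 2).
v_1 = A·v_0 = (-1, -6, -2).
v_2 = A·v_1 = (-9, 6, 6).
v_3 = A·v_2 = (-9, -30, -18).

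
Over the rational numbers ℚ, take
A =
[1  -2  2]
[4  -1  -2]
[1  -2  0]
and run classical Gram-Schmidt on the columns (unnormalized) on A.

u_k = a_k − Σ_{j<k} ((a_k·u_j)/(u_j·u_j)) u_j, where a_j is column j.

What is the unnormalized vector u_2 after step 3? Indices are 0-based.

u_2 = (1, 0, -1)

Step 1: u_0 = a_0 = (1, 4, 1).
Step 2: u_1 = a_1 − (-4/9)·u_0 = (-14/9, 7/9, -14/9).
Step 3: u_2 = a_2 − (-1/3)·u_0 − (-6/7)·u_1 = (1, 0, -1).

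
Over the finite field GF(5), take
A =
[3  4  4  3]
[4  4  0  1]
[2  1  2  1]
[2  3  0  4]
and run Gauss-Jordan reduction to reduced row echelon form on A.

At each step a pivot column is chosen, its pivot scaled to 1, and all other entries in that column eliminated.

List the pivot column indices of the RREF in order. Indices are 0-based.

pivot(0,0)=3: scale R0 → (1, 3, 3, 1)
  clear (1,0): R1 −= (4)R0 → (0, 2, 3, 2)
  clear (2,0): R2 −= (2)R0 → (0, 0, 1, 4)
  clear (3,0): R3 −= (2)R0 → (0, 2, 4, 2)
pivot(1,1)=2: scale R1 → (0, 1, 4, 1)
  clear (0,1): R0 −= (3)R1 → (1, 0, 1, 3)
  clear (3,1): R3 −= (2)R1 → (0, 0, 1, 0)
pivot(2,2)=1: scale R2 → (0, 0, 1, 4)
  clear (0,2): R0 −= (1)R2 → (1, 0, 0, 4)
  clear (1,2): R1 −= (4)R2 → (0, 1, 0, 0)
  clear (3,2): R3 −= (1)R2 → (0, 0, 0, 1)
pivot(3,3)=1: scale R3 → (0, 0, 0, 1)
  clear (0,3): R0 −= (4)R3 → (1, 0, 0, 0)
  clear (2,3): R2 −= (4)R3 → (0, 0, 1, 0)

pivot columns: 0, 1, 2, 3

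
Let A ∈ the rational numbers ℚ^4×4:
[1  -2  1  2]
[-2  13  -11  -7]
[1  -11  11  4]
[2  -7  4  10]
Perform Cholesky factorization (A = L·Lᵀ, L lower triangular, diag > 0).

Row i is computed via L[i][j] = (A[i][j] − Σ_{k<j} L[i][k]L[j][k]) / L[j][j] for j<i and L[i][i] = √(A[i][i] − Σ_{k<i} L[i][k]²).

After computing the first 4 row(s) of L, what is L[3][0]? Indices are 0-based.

Step 1: L[0][0] = √(1) = 1.
  L[1][0] = (-2) / L[0][0] = -2.
Step 2: L[1][1] = √(9) = 3.
  L[2][0] = (1) / L[0][0] = 1.
  L[2][1] = (-9) / L[1][1] = -3.
Step 3: L[2][2] = √(1) = 1.
  L[3][0] = (2) / L[0][0] = 2.
  L[3][1] = (-3) / L[1][1] = -1.
  L[3][2] = (-1) / L[2][2] = -1.
Step 4: L[3][3] = √(4) = 2.

L[3][0] = 2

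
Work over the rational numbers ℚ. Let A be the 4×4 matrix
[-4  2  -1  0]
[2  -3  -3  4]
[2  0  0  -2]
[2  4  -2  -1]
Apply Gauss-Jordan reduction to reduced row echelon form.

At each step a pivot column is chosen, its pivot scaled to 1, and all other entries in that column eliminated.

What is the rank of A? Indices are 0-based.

[1] R0 /= -4  ⇒  (1, -1/2, 1/4, 0)
     R1 -= 2·R0  ⇒  (0, -2, -7/2, 4)
     R2 -= 2·R0  ⇒  (0, 1, -1/2, -2)
     R3 -= 2·R0  ⇒  (0, 5, -5/2, -1)
[2] R1 /= -2  ⇒  (0, 1, 7/4, -2)
     R0 -= -1/2·R1  ⇒  (1, 0, 9/8, -1)
     R2 -= 1·R1  ⇒  (0, 0, -9/4, 0)
     R3 -= 5·R1  ⇒  (0, 0, -45/4, 9)
[3] R2 /= -9/4  ⇒  (0, 0, 1, 0)
     R0 -= 9/8·R2  ⇒  (1, 0, 0, -1)
     R1 -= 7/4·R2  ⇒  (0, 1, 0, -2)
     R3 -= -45/4·R2  ⇒  (0, 0, 0, 9)
[4] R3 /= 9  ⇒  (0, 0, 0, 1)
     R0 -= -1·R3  ⇒  (1, 0, 0, 0)
     R1 -= -2·R3  ⇒  (0, 1, 0, 0)

rank = 4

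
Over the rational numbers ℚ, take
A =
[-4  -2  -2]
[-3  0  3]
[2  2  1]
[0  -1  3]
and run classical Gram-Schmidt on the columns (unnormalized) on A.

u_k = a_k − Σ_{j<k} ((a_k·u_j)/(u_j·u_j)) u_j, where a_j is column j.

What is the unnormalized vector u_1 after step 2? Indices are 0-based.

u_1 = (-10/29, 36/29, 34/29, -1)

Step 1: u_0 = a_0 = (-4, -3, 2, 0).
Step 2: u_1 = a_1 − (12/29)·u_0 = (-10/29, 36/29, 34/29, -1).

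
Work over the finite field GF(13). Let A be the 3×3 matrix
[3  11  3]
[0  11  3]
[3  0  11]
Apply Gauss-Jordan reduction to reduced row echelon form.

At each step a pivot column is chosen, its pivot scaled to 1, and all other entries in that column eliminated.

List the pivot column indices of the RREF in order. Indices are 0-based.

pivot columns: 0, 1, 2

step 1: normalize row 0 (÷3) = (1, 8, 1)
  row 2: subtract 3×row0 = (0, 2, 8)
step 2: normalize row 1 (÷11) = (0, 1, 5)
  row 0: subtract 8×row1 = (1, 0, 0)
  row 2: subtract 2×row1 = (0, 0, 11)
step 3: normalize row 2 (÷11) = (0, 0, 1)
  row 1: subtract 5×row2 = (0, 1, 0)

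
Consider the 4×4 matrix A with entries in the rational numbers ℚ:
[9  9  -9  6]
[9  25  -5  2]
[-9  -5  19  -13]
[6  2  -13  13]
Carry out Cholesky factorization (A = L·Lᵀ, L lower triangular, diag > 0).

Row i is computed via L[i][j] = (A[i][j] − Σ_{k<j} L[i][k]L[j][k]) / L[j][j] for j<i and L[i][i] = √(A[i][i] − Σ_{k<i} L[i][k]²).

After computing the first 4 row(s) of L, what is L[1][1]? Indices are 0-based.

L[1][1] = 4

Step 1: L[0][0] = √(9) = 3.
  L[1][0] = (9) / L[0][0] = 3.
Step 2: L[1][1] = √(16) = 4.
  L[2][0] = (-9) / L[0][0] = -3.
  L[2][1] = (4) / L[1][1] = 1.
Step 3: L[2][2] = √(9) = 3.
  L[3][0] = (6) / L[0][0] = 2.
  L[3][1] = (-4) / L[1][1] = -1.
  L[3][2] = (-6) / L[2][2] = -2.
Step 4: L[3][3] = √(4) = 2.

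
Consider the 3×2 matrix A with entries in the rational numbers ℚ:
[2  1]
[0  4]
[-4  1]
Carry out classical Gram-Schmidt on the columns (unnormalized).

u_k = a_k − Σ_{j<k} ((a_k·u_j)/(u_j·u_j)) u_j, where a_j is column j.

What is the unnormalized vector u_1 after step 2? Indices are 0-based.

u_1 = (6/5, 4, 3/5)

Step 1: u_0 = a_0 = (2, 0, -4).
Step 2: u_1 = a_1 − (-1/10)·u_0 = (6/5, 4, 3/5).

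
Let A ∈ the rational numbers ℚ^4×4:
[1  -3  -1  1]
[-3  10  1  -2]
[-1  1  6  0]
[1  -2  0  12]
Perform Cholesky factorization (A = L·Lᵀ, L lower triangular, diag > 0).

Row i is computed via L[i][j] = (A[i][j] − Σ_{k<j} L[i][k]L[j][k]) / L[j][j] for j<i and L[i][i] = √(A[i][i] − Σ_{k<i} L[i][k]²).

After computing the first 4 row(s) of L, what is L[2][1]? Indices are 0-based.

L[2][1] = -2

Step 1: L[0][0] = √(1) = 1.
  L[1][0] = (-3) / L[0][0] = -3.
Step 2: L[1][1] = √(1) = 1.
  L[2][0] = (-1) / L[0][0] = -1.
  L[2][1] = (-2) / L[1][1] = -2.
Step 3: L[2][2] = √(1) = 1.
  L[3][0] = (1) / L[0][0] = 1.
  L[3][1] = (1) / L[1][1] = 1.
  L[3][2] = (3) / L[2][2] = 3.
Step 4: L[3][3] = √(1) = 1.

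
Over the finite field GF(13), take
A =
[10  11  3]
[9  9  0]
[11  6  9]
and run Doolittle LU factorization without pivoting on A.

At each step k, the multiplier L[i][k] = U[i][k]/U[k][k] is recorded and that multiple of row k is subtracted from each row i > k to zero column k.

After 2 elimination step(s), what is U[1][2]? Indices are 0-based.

Step 1: pivot at (0,0) is 10.
  row1 ← row1 − (10)·row0  ⇒  L[1][0]=10, U row1=(0, 3, 9)
  row2 ← row2 − (5)·row0  ⇒  L[2][0]=5, U row2=(0, 3, 7)
Step 2: pivot at (1,1) is 3.
  row2 ← row2 − (1)·row1  ⇒  L[2][1]=1, U row2=(0, 0, 11)

U[1][2] = 9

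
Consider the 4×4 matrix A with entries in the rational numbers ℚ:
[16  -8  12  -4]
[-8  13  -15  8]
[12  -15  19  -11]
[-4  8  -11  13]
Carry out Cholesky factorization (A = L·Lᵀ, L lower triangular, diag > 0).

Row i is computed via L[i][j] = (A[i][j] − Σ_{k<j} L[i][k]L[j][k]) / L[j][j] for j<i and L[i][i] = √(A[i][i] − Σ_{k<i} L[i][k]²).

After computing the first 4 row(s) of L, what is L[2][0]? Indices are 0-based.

Step 1: L[0][0] = √(16) = 4.
  L[1][0] = (-8) / L[0][0] = -2.
Step 2: L[1][1] = √(9) = 3.
  L[2][0] = (12) / L[0][0] = 3.
  L[2][1] = (-9) / L[1][1] = -3.
Step 3: L[2][2] = √(1) = 1.
  L[3][0] = (-4) / L[0][0] = -1.
  L[3][1] = (6) / L[1][1] = 2.
  L[3][2] = (-2) / L[2][2] = -2.
Step 4: L[3][3] = √(4) = 2.

L[2][0] = 3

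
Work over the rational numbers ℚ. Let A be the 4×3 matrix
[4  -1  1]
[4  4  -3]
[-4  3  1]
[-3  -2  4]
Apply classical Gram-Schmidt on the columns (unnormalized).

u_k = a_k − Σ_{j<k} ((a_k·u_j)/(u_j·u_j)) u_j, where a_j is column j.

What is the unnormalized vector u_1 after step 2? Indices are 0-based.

Step 1: u_0 = a_0 = (4, 4, -4, -3).
Step 2: u_1 = a_1 − (2/19)·u_0 = (-27/19, 68/19, 65/19, -32/19).

u_1 = (-27/19, 68/19, 65/19, -32/19)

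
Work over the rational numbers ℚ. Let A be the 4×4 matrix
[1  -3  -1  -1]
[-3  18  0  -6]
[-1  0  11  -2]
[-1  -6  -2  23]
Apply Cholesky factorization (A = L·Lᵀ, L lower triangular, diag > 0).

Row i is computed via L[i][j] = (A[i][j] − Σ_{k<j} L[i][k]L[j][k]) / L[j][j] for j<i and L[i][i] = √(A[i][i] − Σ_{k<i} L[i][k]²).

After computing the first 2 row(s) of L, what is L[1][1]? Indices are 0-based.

L[1][1] = 3

Step 1: L[0][0] = √(1) = 1.
  L[1][0] = (-3) / L[0][0] = -3.
Step 2: L[1][1] = √(9) = 3.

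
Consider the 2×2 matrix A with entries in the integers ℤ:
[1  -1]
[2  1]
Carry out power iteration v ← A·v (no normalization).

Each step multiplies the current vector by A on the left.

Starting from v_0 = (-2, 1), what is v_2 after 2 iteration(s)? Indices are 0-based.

v_2 = (0, -9)

v_0 = (-2, 1).
v_1 = A·v_0 = (-3, -3).
v_2 = A·v_1 = (0, -9).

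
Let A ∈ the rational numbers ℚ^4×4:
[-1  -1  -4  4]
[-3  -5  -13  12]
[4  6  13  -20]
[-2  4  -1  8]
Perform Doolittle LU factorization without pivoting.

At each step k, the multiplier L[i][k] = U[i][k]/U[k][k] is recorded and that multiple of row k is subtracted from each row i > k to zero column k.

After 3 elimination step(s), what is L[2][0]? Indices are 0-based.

L[2][0] = -4

[col 0] pivot -1
  R1 -= 3*R0 → (0, -2, -1, 0)  (L[1][0] := 3)
  R2 -= -4*R0 → (0, 2, -3, -4)  (L[2][0] := -4)
  R3 -= 2*R0 → (0, 6, 7, 0)  (L[3][0] := 2)
[col 1] pivot -2
  R2 -= -1*R1 → (0, 0, -4, -4)  (L[2][1] := -1)
  R3 -= -3*R1 → (0, 0, 4, 0)  (L[3][1] := -3)
[col 2] pivot -4
  R3 -= -1*R2 → (0, 0, 0, -4)  (L[3][2] := -1)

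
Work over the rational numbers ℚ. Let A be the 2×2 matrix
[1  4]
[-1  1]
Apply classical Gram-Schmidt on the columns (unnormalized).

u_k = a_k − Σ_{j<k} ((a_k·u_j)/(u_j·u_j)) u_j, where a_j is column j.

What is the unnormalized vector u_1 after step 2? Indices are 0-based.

u_1 = (5/2, 5/2)

Step 1: u_0 = a_0 = (1, -1).
Step 2: u_1 = a_1 − (3/2)·u_0 = (5/2, 5/2).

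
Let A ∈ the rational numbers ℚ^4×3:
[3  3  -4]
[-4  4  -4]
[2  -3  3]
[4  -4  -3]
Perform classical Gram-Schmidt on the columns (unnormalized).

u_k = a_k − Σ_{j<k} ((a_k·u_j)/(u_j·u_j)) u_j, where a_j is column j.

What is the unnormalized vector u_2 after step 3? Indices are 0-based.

Step 1: u_0 = a_0 = (3, -4, 2, 4).
Step 2: u_1 = a_1 − (-29/45)·u_0 = (74/15, 64/45, -77/45, -64/45).
Step 3: u_2 = a_2 − (-2/45)·u_0 − (-1183/1409)·u_1 = (388/1409, -4204/1409, 2328/1409, -5659/1409).

u_2 = (388/1409, -4204/1409, 2328/1409, -5659/1409)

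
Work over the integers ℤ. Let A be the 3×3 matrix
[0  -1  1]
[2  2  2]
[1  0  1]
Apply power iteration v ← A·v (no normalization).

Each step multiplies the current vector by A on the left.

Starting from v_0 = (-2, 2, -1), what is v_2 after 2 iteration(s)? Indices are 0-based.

v_2 = (-1, -16, -6)

v_0 = (-2, 2, -1).
v_1 = A·v_0 = (-3, -2, -3).
v_2 = A·v_1 = (-1, -16, -6).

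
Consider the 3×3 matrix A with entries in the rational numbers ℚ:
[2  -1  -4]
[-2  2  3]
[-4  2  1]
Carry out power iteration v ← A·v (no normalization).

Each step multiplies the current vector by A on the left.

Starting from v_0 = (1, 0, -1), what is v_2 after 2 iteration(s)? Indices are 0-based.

v_2 = (37, -37, -39)

v_0 = (1, 0, -1).
v_1 = A·v_0 = (6, -5, -5).
v_2 = A·v_1 = (37, -37, -39).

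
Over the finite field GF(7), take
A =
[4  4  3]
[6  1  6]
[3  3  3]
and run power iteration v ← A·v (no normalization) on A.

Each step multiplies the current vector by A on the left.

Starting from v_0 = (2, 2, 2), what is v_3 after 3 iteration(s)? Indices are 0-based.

v_0 = (2, 2, 2).
v_1 = A·v_0 = (1, 5, 4).
v_2 = A·v_1 = (1, 0, 2).
v_3 = A·v_2 = (3, 4, 2).

v_3 = (3, 4, 2)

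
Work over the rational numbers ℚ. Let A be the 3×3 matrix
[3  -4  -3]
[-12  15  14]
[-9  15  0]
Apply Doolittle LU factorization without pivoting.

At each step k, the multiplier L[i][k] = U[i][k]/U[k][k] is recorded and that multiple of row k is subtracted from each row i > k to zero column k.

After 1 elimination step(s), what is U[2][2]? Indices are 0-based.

U[2][2] = -9

k=0: U[0][0]=3
  eliminate (1,0): mult=-4, new row 1: (0, -1, 2); set L[1][0]=-4
  eliminate (2,0): mult=-3, new row 2: (0, 3, -9); set L[2][0]=-3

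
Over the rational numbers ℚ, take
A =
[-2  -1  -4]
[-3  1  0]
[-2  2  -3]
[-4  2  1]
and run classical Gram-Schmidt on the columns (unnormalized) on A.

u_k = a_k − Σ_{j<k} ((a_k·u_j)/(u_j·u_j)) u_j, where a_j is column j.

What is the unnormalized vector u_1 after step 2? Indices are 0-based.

u_1 = (-59/33, -2/11, 40/33, 14/33)

Step 1: u_0 = a_0 = (-2, -3, -2, -4).
Step 2: u_1 = a_1 − (-13/33)·u_0 = (-59/33, -2/11, 40/33, 14/33).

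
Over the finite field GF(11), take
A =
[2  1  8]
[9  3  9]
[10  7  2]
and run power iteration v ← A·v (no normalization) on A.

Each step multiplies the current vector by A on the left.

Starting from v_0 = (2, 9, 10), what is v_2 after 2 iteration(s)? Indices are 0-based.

v_0 = (2, 9, 10).
v_1 = A·v_0 = (5, 3, 4).
v_2 = A·v_1 = (1, 2, 2).

v_2 = (1, 2, 2)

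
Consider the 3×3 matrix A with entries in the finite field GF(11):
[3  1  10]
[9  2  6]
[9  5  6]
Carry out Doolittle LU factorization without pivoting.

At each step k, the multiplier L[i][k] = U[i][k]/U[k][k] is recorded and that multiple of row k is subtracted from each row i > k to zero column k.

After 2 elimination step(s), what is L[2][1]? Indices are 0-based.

L[2][1] = 9

Step 1: pivot at (0,0) is 3.
  row1 ← row1 − (3)·row0  ⇒  L[1][0]=3, U row1=(0, 10, 9)
  row2 ← row2 − (3)·row0  ⇒  L[2][0]=3, U row2=(0, 2, 9)
Step 2: pivot at (1,1) is 10.
  row2 ← row2 − (9)·row1  ⇒  L[2][1]=9, U row2=(0, 0, 5)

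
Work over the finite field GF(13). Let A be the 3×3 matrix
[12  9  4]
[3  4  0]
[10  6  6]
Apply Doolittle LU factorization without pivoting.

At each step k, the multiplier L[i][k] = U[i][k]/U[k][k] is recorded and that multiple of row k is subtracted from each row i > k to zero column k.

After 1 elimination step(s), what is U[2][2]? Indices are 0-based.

k=0: U[0][0]=12
  eliminate (1,0): mult=10, new row 1: (0, 5, 12); set L[1][0]=10
  eliminate (2,0): mult=3, new row 2: (0, 5, 7); set L[2][0]=3

U[2][2] = 7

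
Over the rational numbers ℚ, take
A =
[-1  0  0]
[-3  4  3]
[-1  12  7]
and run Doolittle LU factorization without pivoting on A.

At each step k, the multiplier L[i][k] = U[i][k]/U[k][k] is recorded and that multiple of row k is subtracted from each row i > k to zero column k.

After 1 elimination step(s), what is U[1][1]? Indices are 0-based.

U[1][1] = 4

[col 0] pivot -1
  R1 -= 3*R0 → (0, 4, 3)  (L[1][0] := 3)
  R2 -= 1*R0 → (0, 12, 7)  (L[2][0] := 1)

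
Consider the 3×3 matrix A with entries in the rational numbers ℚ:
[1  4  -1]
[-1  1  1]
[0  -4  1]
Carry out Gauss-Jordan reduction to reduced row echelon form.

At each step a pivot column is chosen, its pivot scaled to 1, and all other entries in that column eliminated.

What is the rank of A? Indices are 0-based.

pivot(0,0)=1: scale R0 → (1, 4, -1)
  clear (1,0): R1 −= (-1)R0 → (0, 5, 0)
pivot(1,1)=5: scale R1 → (0, 1, 0)
  clear (0,1): R0 −= (4)R1 → (1, 0, -1)
  clear (2,1): R2 −= (-4)R1 → (0, 0, 1)
pivot(2,2)=1: scale R2 → (0, 0, 1)
  clear (0,2): R0 −= (-1)R2 → (1, 0, 0)

rank = 3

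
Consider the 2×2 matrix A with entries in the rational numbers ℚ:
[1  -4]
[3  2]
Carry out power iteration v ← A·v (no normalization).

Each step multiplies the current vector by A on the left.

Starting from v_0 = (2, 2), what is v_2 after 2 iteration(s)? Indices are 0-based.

v_2 = (-46, 2)

v_0 = (2, 2).
v_1 = A·v_0 = (-6, 10).
v_2 = A·v_1 = (-46, 2).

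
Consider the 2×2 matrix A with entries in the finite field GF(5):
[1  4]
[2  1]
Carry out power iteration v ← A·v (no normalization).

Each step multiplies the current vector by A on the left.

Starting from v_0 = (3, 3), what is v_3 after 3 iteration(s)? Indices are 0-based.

v_0 = (3, 3).
v_1 = A·v_0 = (0, 4).
v_2 = A·v_1 = (1, 4).
v_3 = A·v_2 = (2, 1).

v_3 = (2, 1)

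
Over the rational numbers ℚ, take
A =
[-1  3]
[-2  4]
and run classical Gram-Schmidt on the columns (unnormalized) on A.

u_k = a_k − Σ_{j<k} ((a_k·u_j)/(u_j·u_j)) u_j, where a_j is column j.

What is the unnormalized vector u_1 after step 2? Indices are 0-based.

Step 1: u_0 = a_0 = (-1, -2).
Step 2: u_1 = a_1 − (-11/5)·u_0 = (4/5, -2/5).

u_1 = (4/5, -2/5)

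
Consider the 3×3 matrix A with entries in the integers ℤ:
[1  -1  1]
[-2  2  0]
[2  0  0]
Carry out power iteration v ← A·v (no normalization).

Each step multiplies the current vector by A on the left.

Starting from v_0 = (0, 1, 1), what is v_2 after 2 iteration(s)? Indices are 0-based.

v_2 = (-2, 4, 0)

v_0 = (0, 1, 1).
v_1 = A·v_0 = (0, 2, 0).
v_2 = A·v_1 = (-2, 4, 0).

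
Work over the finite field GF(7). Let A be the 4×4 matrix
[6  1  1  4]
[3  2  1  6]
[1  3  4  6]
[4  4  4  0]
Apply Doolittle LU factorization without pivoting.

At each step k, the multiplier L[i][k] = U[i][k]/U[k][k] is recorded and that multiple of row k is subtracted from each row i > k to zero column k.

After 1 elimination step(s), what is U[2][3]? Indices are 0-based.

Step 1: pivot at (0,0) is 6.
  row1 ← row1 − (4)·row0  ⇒  L[1][0]=4, U row1=(0, 5, 4, 4)
  row2 ← row2 − (6)·row0  ⇒  L[2][0]=6, U row2=(0, 4, 5, 3)
  row3 ← row3 − (3)·row0  ⇒  L[3][0]=3, U row3=(0, 1, 1, 2)

U[2][3] = 3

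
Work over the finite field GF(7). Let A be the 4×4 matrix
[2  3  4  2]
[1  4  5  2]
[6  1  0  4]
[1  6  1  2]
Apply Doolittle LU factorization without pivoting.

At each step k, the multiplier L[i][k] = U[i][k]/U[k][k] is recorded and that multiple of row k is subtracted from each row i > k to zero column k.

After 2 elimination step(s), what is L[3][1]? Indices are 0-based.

L[3][1] = 6

Step 1: pivot at (0,0) is 2.
  row1 ← row1 − (4)·row0  ⇒  L[1][0]=4, U row1=(0, 6, 3, 1)
  row2 ← row2 − (3)·row0  ⇒  L[2][0]=3, U row2=(0, 6, 2, 5)
  row3 ← row3 − (4)·row0  ⇒  L[3][0]=4, U row3=(0, 1, 6, 1)
Step 2: pivot at (1,1) is 6.
  row2 ← row2 − (1)·row1  ⇒  L[2][1]=1, U row2=(0, 0, 6, 4)
  row3 ← row3 − (6)·row1  ⇒  L[3][1]=6, U row3=(0, 0, 2, 2)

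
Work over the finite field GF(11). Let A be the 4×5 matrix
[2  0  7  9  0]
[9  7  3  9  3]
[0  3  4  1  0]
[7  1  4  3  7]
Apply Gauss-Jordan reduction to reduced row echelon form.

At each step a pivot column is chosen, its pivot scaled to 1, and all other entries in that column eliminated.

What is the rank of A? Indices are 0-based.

[1] R0 /= 2  ⇒  (1, 0, 9, 10, 0)
     R1 -= 9·R0  ⇒  (0, 7, 10, 7, 3)
     R3 -= 7·R0  ⇒  (0, 1, 7, 10, 7)
[2] R1 /= 7  ⇒  (0, 1, 3, 1, 2)
     R2 -= 3·R1  ⇒  (0, 0, 6, 9, 5)
     R3 -= 1·R1  ⇒  (0, 0, 4, 9, 5)
[3] R2 /= 6  ⇒  (0, 0, 1, 7, 10)
     R0 -= 9·R2  ⇒  (1, 0, 0, 2, 9)
     R1 -= 3·R2  ⇒  (0, 1, 0, 2, 5)
     R3 -= 4·R2  ⇒  (0, 0, 0, 3, 9)
[4] R3 /= 3  ⇒  (0, 0, 0, 1, 3)
     R0 -= 2·R3  ⇒  (1, 0, 0, 0, 3)
     R1 -= 2·R3  ⇒  (0, 1, 0, 0, 10)
     R2 -= 7·R3  ⇒  (0, 0, 1, 0, 0)

rank = 4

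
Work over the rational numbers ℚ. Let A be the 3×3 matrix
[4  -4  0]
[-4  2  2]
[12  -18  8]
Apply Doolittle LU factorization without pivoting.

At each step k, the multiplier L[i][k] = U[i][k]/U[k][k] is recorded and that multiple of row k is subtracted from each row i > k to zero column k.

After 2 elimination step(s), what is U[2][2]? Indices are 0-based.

Step 1: pivot at (0,0) is 4.
  row1 ← row1 − (-1)·row0  ⇒  L[1][0]=-1, U row1=(0, -2, 2)
  row2 ← row2 − (3)·row0  ⇒  L[2][0]=3, U row2=(0, -6, 8)
Step 2: pivot at (1,1) is -2.
  row2 ← row2 − (3)·row1  ⇒  L[2][1]=3, U row2=(0, 0, 2)

U[2][2] = 2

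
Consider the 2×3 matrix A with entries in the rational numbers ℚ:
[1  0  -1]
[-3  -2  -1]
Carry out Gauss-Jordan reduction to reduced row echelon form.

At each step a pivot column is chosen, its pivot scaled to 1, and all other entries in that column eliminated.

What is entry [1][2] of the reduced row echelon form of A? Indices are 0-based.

pivot(0,0)=1: scale R0 → (1, 0, -1)
  clear (1,0): R1 −= (-3)R0 → (0, -2, -4)
pivot(1,1)=-2: scale R1 → (0, 1, 2)

M[1][2] = 2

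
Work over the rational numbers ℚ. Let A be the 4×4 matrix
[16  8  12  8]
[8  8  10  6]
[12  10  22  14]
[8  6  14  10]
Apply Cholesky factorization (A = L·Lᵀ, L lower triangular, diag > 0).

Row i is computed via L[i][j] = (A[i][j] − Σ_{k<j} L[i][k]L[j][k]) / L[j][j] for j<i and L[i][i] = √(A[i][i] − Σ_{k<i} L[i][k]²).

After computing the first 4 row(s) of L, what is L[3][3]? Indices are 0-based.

Step 1: L[0][0] = √(16) = 4.
  L[1][0] = (8) / L[0][0] = 2.
Step 2: L[1][1] = √(4) = 2.
  L[2][0] = (12) / L[0][0] = 3.
  L[2][1] = (4) / L[1][1] = 2.
Step 3: L[2][2] = √(9) = 3.
  L[3][0] = (8) / L[0][0] = 2.
  L[3][1] = (2) / L[1][1] = 1.
  L[3][2] = (6) / L[2][2] = 2.
Step 4: L[3][3] = √(1) = 1.

L[3][3] = 1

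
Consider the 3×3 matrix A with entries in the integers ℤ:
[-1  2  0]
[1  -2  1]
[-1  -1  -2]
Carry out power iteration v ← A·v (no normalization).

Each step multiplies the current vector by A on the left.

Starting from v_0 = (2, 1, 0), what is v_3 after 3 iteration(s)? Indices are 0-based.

v_0 = (2, 1, 0).
v_1 = A·v_0 = (0, 0, -3).
v_2 = A·v_1 = (0, -3, 6).
v_3 = A·v_2 = (-6, 12, -9).

v_3 = (-6, 12, -9)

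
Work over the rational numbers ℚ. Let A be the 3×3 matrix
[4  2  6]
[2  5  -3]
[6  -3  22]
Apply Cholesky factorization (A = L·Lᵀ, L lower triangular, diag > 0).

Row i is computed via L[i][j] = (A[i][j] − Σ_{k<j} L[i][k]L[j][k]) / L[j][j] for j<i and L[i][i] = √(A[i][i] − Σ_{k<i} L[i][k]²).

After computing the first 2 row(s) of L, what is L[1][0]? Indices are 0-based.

Step 1: L[0][0] = √(4) = 2.
  L[1][0] = (2) / L[0][0] = 1.
Step 2: L[1][1] = √(4) = 2.

L[1][0] = 1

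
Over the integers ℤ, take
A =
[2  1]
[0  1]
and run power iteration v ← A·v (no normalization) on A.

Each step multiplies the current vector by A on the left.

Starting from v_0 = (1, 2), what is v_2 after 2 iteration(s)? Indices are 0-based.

v_0 = (1, 2).
v_1 = A·v_0 = (4, 2).
v_2 = A·v_1 = (10, 2).

v_2 = (10, 2)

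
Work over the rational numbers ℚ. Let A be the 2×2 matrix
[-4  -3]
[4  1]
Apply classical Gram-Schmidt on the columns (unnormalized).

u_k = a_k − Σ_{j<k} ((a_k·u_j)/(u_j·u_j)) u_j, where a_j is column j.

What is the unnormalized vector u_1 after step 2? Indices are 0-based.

u_1 = (-1, -1)

Step 1: u_0 = a_0 = (-4, 4).
Step 2: u_1 = a_1 − (1/2)·u_0 = (-1, -1).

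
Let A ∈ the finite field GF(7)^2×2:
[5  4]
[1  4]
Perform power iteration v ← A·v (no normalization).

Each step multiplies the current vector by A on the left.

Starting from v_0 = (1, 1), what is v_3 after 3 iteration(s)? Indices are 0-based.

v_0 = (1, 1).
v_1 = A·v_0 = (2, 5).
v_2 = A·v_1 = (2, 1).
v_3 = A·v_2 = (0, 6).

v_3 = (0, 6)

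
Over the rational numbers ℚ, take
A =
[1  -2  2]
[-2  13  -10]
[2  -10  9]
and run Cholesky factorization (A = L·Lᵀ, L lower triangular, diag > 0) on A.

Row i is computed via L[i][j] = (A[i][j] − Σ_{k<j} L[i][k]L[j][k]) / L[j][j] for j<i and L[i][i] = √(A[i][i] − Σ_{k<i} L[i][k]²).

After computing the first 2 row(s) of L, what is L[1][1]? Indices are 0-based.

Step 1: L[0][0] = √(1) = 1.
  L[1][0] = (-2) / L[0][0] = -2.
Step 2: L[1][1] = √(9) = 3.

L[1][1] = 3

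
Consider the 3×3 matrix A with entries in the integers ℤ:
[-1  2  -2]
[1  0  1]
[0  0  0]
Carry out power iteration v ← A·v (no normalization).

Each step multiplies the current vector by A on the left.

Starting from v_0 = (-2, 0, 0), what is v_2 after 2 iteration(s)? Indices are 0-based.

v_2 = (-6, 2, 0)

v_0 = (-2, 0, 0).
v_1 = A·v_0 = (2, -2, 0).
v_2 = A·v_1 = (-6, 2, 0).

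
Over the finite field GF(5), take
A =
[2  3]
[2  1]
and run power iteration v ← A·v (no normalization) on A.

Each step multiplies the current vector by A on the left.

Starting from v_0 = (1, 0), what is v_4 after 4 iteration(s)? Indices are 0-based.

v_0 = (1, 0).
v_1 = A·v_0 = (2, 2).
v_2 = A·v_1 = (0, 1).
v_3 = A·v_2 = (3, 1).
v_4 = A·v_3 = (4, 2).

v_4 = (4, 2)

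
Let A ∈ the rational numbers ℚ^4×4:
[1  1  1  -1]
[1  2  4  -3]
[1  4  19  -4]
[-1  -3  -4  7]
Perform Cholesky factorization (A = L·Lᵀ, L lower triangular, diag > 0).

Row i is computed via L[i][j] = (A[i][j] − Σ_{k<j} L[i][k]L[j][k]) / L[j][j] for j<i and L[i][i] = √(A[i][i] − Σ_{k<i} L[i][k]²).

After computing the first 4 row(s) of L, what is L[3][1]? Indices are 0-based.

L[3][1] = -2

Step 1: L[0][0] = √(1) = 1.
  L[1][0] = (1) / L[0][0] = 1.
Step 2: L[1][1] = √(1) = 1.
  L[2][0] = (1) / L[0][0] = 1.
  L[2][1] = (3) / L[1][1] = 3.
Step 3: L[2][2] = √(9) = 3.
  L[3][0] = (-1) / L[0][0] = -1.
  L[3][1] = (-2) / L[1][1] = -2.
  L[3][2] = (3) / L[2][2] = 1.
Step 4: L[3][3] = √(1) = 1.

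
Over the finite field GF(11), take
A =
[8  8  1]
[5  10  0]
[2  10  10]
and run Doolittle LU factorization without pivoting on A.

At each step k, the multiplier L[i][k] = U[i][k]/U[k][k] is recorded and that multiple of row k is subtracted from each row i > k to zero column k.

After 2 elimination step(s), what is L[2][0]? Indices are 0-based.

L[2][0] = 3

[col 0] pivot 8
  R1 -= 2*R0 → (0, 5, 9)  (L[1][0] := 2)
  R2 -= 3*R0 → (0, 8, 7)  (L[2][0] := 3)
[col 1] pivot 5
  R2 -= 6*R1 → (0, 0, 8)  (L[2][1] := 6)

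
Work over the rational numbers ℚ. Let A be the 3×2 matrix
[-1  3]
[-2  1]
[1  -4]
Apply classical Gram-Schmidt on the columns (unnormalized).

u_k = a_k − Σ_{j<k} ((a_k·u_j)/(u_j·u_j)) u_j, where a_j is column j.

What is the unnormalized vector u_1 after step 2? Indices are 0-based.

u_1 = (3/2, -2, -5/2)

Step 1: u_0 = a_0 = (-1, -2, 1).
Step 2: u_1 = a_1 − (-3/2)·u_0 = (3/2, -2, -5/2).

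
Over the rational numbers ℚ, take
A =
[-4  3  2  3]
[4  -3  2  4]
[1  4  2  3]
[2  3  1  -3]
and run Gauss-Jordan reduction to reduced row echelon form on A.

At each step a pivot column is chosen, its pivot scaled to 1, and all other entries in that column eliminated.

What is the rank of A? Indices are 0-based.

rank = 4

[1] R0 /= -4  ⇒  (1, -3/4, -1/2, -3/4)
     R1 -= 4·R0  ⇒  (0, 0, 4, 7)
     R2 -= 1·R0  ⇒  (0, 19/4, 5/2, 15/4)
     R3 -= 2·R0  ⇒  (0, 9/2, 2, -3/2)
[2] R1 <-> R2
[2] R1 /= 19/4  ⇒  (0, 1, 10/19, 15/19)
     R0 -= -3/4·R1  ⇒  (1, 0, -2/19, -3/19)
     R3 -= 9/2·R1  ⇒  (0, 0, -7/19, -96/19)
[3] R2 /= 4  ⇒  (0, 0, 1, 7/4)
     R0 -= -2/19·R2  ⇒  (1, 0, 0, 1/38)
     R1 -= 10/19·R2  ⇒  (0, 1, 0, -5/38)
     R3 -= -7/19·R2  ⇒  (0, 0, 0, -335/76)
[4] R3 /= -335/76  ⇒  (0, 0, 0, 1)
     R0 -= 1/38·R3  ⇒  (1, 0, 0, 0)
     R1 -= -5/38·R3  ⇒  (0, 1, 0, 0)
     R2 -= 7/4·R3  ⇒  (0, 0, 1, 0)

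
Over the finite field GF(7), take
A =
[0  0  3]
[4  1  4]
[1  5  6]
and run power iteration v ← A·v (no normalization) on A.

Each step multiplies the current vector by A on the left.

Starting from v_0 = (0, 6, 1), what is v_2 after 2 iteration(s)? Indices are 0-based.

v_2 = (3, 5, 3)

v_0 = (0, 6, 1).
v_1 = A·v_0 = (3, 3, 1).
v_2 = A·v_1 = (3, 5, 3).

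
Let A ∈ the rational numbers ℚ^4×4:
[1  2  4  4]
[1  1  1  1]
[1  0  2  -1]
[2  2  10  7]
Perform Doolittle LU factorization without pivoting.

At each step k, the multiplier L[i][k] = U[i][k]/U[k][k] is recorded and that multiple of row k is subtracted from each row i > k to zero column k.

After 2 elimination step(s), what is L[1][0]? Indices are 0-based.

Step 1: pivot at (0,0) is 1.
  row1 ← row1 − (1)·row0  ⇒  L[1][0]=1, U row1=(0, -1, -3, -3)
  row2 ← row2 − (1)·row0  ⇒  L[2][0]=1, U row2=(0, -2, -2, -5)
  row3 ← row3 − (2)·row0  ⇒  L[3][0]=2, U row3=(0, -2, 2, -1)
Step 2: pivot at (1,1) is -1.
  row2 ← row2 − (2)·row1  ⇒  L[2][1]=2, U row2=(0, 0, 4, 1)
  row3 ← row3 − (2)·row1  ⇒  L[3][1]=2, U row3=(0, 0, 8, 5)

L[1][0] = 1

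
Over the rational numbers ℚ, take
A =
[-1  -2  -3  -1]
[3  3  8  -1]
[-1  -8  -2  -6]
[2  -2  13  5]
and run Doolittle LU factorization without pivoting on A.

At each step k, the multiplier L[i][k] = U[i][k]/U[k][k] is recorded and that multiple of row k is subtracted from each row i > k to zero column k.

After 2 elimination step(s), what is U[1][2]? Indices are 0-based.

U[1][2] = -1

Step 1: pivot at (0,0) is -1.
  row1 ← row1 − (-3)·row0  ⇒  L[1][0]=-3, U row1=(0, -3, -1, -4)
  row2 ← row2 − (1)·row0  ⇒  L[2][0]=1, U row2=(0, -6, 1, -5)
  row3 ← row3 − (-2)·row0  ⇒  L[3][0]=-2, U row3=(0, -6, 7, 3)
Step 2: pivot at (1,1) is -3.
  row2 ← row2 − (2)·row1  ⇒  L[2][1]=2, U row2=(0, 0, 3, 3)
  row3 ← row3 − (2)·row1  ⇒  L[3][1]=2, U row3=(0, 0, 9, 11)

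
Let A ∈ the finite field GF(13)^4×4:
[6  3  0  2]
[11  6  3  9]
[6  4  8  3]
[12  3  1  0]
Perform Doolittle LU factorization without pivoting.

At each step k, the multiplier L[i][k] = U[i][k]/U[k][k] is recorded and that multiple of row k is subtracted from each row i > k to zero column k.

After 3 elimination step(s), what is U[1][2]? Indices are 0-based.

U[1][2] = 3

[col 0] pivot 6
  R1 -= 4*R0 → (0, 7, 3, 1)  (L[1][0] := 4)
  R2 -= 1*R0 → (0, 1, 8, 1)  (L[2][0] := 1)
  R3 -= 2*R0 → (0, 10, 1, 9)  (L[3][0] := 2)
[col 1] pivot 7
  R2 -= 2*R1 → (0, 0, 2, 12)  (L[2][1] := 2)
  R3 -= 7*R1 → (0, 0, 6, 2)  (L[3][1] := 7)
[col 2] pivot 2
  R3 -= 3*R2 → (0, 0, 0, 5)  (L[3][2] := 3)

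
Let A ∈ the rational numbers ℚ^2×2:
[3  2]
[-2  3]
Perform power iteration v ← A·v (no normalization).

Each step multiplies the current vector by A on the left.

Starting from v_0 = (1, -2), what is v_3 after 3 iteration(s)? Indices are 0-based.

v_3 = (-101, -28)

v_0 = (1, -2).
v_1 = A·v_0 = (-1, -8).
v_2 = A·v_1 = (-19, -22).
v_3 = A·v_2 = (-101, -28).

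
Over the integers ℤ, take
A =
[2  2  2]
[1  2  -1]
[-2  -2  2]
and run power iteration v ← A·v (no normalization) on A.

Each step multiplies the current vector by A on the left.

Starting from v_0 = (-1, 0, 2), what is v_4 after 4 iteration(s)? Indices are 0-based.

v_4 = (64, -48, 48)

v_0 = (-1, 0, 2).
v_1 = A·v_0 = (2, -3, 6).
v_2 = A·v_1 = (10, -10, 14).
v_3 = A·v_2 = (28, -24, 28).
v_4 = A·v_3 = (64, -48, 48).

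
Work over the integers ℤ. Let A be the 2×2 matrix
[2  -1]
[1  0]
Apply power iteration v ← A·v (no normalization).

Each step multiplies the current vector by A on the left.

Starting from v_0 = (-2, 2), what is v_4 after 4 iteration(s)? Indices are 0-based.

v_4 = (-18, -14)

v_0 = (-2, 2).
v_1 = A·v_0 = (-6, -2).
v_2 = A·v_1 = (-10, -6).
v_3 = A·v_2 = (-14, -10).
v_4 = A·v_3 = (-18, -14).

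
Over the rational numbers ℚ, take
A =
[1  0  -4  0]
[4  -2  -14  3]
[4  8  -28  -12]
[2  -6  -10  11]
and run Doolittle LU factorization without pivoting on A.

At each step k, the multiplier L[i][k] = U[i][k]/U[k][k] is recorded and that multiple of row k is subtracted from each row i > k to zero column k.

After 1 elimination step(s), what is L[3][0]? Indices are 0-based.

L[3][0] = 2

Step 1: pivot at (0,0) is 1.
  row1 ← row1 − (4)·row0  ⇒  L[1][0]=4, U row1=(0, -2, 2, 3)
  row2 ← row2 − (4)·row0  ⇒  L[2][0]=4, U row2=(0, 8, -12, -12)
  row3 ← row3 − (2)·row0  ⇒  L[3][0]=2, U row3=(0, -6, -2, 11)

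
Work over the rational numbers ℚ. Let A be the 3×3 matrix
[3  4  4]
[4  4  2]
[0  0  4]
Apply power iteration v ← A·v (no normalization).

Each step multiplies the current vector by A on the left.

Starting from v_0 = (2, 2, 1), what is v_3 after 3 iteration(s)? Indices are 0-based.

v_0 = (2, 2, 1).
v_1 = A·v_0 = (18, 18, 4).
v_2 = A·v_1 = (142, 152, 16).
v_3 = A·v_2 = (1098, 1208, 64).

v_3 = (1098, 1208, 64)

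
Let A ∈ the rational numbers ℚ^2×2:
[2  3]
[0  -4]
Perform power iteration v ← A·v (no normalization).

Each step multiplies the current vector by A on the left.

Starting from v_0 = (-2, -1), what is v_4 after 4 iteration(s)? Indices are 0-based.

v_0 = (-2, -1).
v_1 = A·v_0 = (-7, 4).
v_2 = A·v_1 = (-2, -16).
v_3 = A·v_2 = (-52, 64).
v_4 = A·v_3 = (88, -256).

v_4 = (88, -256)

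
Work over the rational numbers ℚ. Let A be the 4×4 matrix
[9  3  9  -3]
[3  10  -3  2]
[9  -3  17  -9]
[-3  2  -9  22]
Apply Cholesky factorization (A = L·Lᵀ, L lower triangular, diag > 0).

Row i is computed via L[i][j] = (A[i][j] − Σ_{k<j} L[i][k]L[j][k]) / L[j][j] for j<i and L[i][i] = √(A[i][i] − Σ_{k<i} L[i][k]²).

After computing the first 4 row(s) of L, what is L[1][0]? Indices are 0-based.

Step 1: L[0][0] = √(9) = 3.
  L[1][0] = (3) / L[0][0] = 1.
Step 2: L[1][1] = √(9) = 3.
  L[2][0] = (9) / L[0][0] = 3.
  L[2][1] = (-6) / L[1][1] = -2.
Step 3: L[2][2] = √(4) = 2.
  L[3][0] = (-3) / L[0][0] = -1.
  L[3][1] = (3) / L[1][1] = 1.
  L[3][2] = (-4) / L[2][2] = -2.
Step 4: L[3][3] = √(16) = 4.

L[1][0] = 1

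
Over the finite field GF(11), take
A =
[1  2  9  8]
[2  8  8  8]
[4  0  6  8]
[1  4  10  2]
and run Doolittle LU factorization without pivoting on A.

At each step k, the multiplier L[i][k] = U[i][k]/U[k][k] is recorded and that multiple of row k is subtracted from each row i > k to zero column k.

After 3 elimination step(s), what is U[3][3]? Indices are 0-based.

k=0: U[0][0]=1
  eliminate (1,0): mult=2, new row 1: (0, 4, 1, 3); set L[1][0]=2
  eliminate (2,0): mult=4, new row 2: (0, 3, 3, 9); set L[2][0]=4
  eliminate (3,0): mult=1, new row 3: (0, 2, 1, 5); set L[3][0]=1
k=1: U[1][1]=4
  eliminate (2,1): mult=9, new row 2: (0, 0, 5, 4); set L[2][1]=9
  eliminate (3,1): mult=6, new row 3: (0, 0, 6, 9); set L[3][1]=6
k=2: U[2][2]=5
  eliminate (3,2): mult=10, new row 3: (0, 0, 0, 2); set L[3][2]=10

U[3][3] = 2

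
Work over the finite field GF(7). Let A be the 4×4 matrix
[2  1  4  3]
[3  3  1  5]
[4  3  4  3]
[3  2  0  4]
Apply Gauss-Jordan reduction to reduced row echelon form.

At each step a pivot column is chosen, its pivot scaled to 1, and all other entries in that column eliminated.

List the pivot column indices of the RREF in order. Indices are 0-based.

pivot columns: 0, 1, 2

[1] R0 /= 2  ⇒  (1, 4, 2, 5)
     R1 -= 3·R0  ⇒  (0, 5, 2, 4)
     R2 -= 4·R0  ⇒  (0, 1, 3, 4)
     R3 -= 3·R0  ⇒  (0, 4, 1, 3)
[2] R1 /= 5  ⇒  (0, 1, 6, 5)
     R0 -= 4·R1  ⇒  (1, 0, 6, 6)
     R2 -= 1·R1  ⇒  (0, 0, 4, 6)
     R3 -= 4·R1  ⇒  (0, 0, 5, 4)
[3] R2 /= 4  ⇒  (0, 0, 1, 5)
     R0 -= 6·R2  ⇒  (1, 0, 0, 4)
     R1 -= 6·R2  ⇒  (0, 1, 0, 3)
     R3 -= 5·R2  ⇒  (0, 0, 0, 0)
column 3 empty below row 3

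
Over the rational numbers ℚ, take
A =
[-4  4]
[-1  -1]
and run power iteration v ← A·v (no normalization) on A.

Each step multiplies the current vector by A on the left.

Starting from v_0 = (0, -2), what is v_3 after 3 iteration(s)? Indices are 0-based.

v_0 = (0, -2).
v_1 = A·v_0 = (-8, 2).
v_2 = A·v_1 = (40, 6).
v_3 = A·v_2 = (-136, -46).

v_3 = (-136, -46)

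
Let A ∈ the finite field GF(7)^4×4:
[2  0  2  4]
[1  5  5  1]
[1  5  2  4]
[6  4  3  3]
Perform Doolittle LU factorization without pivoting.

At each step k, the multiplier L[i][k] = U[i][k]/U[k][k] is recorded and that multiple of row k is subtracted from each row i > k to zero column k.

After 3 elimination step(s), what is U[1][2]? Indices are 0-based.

U[1][2] = 4

k=0: U[0][0]=2
  eliminate (1,0): mult=4, new row 1: (0, 5, 4, 6); set L[1][0]=4
  eliminate (2,0): mult=4, new row 2: (0, 5, 1, 2); set L[2][0]=4
  eliminate (3,0): mult=3, new row 3: (0, 4, 4, 5); set L[3][0]=3
k=1: U[1][1]=5
  eliminate (2,1): mult=1, new row 2: (0, 0, 4, 3); set L[2][1]=1
  eliminate (3,1): mult=5, new row 3: (0, 0, 5, 3); set L[3][1]=5
k=2: U[2][2]=4
  eliminate (3,2): mult=3, new row 3: (0, 0, 0, 1); set L[3][2]=3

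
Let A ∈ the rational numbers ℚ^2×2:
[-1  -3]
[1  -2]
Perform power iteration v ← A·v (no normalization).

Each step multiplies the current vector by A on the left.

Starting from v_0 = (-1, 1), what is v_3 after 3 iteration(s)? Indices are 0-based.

v_0 = (-1, 1).
v_1 = A·v_0 = (-2, -3).
v_2 = A·v_1 = (11, 4).
v_3 = A·v_2 = (-23, 3).

v_3 = (-23, 3)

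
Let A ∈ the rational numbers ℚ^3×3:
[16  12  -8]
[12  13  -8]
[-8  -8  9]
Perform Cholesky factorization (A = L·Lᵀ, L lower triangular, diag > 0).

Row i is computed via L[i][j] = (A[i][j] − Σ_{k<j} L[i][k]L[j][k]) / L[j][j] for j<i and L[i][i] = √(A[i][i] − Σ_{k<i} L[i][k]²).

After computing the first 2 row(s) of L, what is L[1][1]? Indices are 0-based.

Step 1: L[0][0] = √(16) = 4.
  L[1][0] = (12) / L[0][0] = 3.
Step 2: L[1][1] = √(4) = 2.

L[1][1] = 2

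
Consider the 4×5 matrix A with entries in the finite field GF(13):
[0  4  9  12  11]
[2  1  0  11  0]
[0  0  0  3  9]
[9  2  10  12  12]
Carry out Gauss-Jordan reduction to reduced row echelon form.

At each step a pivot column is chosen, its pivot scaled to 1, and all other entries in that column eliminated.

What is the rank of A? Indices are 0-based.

step 1: exchange rows 0,1
step 1: normalize row 0 (÷2) = (1, 7, 0, 12, 0)
  row 3: subtract 9×row0 = (0, 4, 10, 8, 12)
step 2: normalize row 1 (÷4) = (0, 1, 12, 3, 6)
  row 0: subtract 7×row1 = (1, 0, 7, 4, 10)
  row 3: subtract 4×row1 = (0, 0, 1, 9, 1)
step 3: exchange rows 2,3
step 3: normalize row 2 (÷1) = (0, 0, 1, 9, 1)
  row 0: subtract 7×row2 = (1, 0, 0, 6, 3)
  row 1: subtract 12×row2 = (0, 1, 0, 12, 7)
step 4: normalize row 3 (÷3) = (0, 0, 0, 1, 3)
  row 0: subtract 6×row3 = (1, 0, 0, 0, 11)
  row 1: subtract 12×row3 = (0, 1, 0, 0, 10)
  row 2: subtract 9×row3 = (0, 0, 1, 0, 0)

rank = 4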